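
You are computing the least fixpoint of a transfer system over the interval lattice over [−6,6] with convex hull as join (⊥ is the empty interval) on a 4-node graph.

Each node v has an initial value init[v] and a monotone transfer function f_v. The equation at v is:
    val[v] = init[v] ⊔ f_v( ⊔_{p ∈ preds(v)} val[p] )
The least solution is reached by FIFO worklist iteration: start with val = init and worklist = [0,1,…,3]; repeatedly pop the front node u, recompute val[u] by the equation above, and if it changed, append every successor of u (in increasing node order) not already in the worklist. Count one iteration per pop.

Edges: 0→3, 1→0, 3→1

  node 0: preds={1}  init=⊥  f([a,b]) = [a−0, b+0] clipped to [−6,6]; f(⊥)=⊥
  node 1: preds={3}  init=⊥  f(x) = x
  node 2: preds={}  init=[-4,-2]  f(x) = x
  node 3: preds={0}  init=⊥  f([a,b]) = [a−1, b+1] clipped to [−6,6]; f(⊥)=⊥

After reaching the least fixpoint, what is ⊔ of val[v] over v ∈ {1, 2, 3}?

[-4,-2]

Worklist (4 pops):
  #1 pop 0: in=⊥ → ⊥ (no change)
  #2 pop 1: in=⊥ → ⊥ (no change)
  #3 pop 2: in=⊥ → [-4,-2] (no change)
  #4 pop 3: in=⊥ → ⊥ (no change)

Fixpoint:
  val[0] = ⊥
  val[1] = ⊥
  val[2] = [-4,-2]
  val[3] = ⊥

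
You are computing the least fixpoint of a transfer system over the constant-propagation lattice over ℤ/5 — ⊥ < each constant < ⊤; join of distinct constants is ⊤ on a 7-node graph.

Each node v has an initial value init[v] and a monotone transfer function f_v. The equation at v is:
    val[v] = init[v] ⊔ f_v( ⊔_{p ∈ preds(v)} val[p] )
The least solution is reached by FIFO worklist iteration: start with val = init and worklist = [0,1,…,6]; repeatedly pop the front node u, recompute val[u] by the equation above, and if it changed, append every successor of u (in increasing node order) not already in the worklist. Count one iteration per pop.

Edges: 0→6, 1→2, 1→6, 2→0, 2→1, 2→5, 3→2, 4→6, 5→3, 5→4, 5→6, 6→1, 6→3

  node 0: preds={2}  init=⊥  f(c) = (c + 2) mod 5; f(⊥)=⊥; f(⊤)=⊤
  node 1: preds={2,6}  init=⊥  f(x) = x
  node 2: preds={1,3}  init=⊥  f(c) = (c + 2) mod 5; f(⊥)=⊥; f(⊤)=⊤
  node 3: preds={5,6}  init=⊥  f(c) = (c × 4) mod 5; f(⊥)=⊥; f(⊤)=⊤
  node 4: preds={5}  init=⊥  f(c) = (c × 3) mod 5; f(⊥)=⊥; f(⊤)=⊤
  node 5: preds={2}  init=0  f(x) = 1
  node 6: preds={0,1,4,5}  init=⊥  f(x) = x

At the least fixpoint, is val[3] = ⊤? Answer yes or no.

Trace (19 dequeues):
  [1] u=0 | in ⊥ | out ⊥ | ==
  [2] u=1 | in ⊥ | out ⊥ | ==
  [3] u=2 | in ⊥ | out ⊥ | ==
  [4] u=3 | in 0 | out 0 | prev ⊥ | push {2}
  [5] u=4 | in 0 | out 0 | prev ⊥ | push {}
  [6] u=5 | in ⊥ | out ⊤ | prev 0 | push {3,4}
  [7] u=6 | in ⊤ | out ⊤ | prev ⊥ | push {1}
  [8] u=2 | in 0 | out 2 | prev ⊥ | push {0,5}
  [9] u=3 | in ⊤ | out ⊤ | prev 0 | push {2}
  [10] u=4 | in ⊤ | out ⊤ | prev 0 | push {6}
  [11] u=1 | in ⊤ | out ⊤ | prev ⊥ | push {}
  [12] u=0 | in 2 | out 4 | prev ⊥ | push {}
  [13] u=5 | in 2 | out ⊤ | ==
  [14] u=2 | in ⊤ | out ⊤ | prev 2 | push {0,1,5}
  [15] u=6 | in ⊤ | out ⊤ | ==
  [16] u=0 | in ⊤ | out ⊤ | prev 4 | push {6}
  [17] u=1 | in ⊤ | out ⊤ | ==
  [18] u=5 | in ⊤ | out ⊤ | ==
  [19] u=6 | in ⊤ | out ⊤ | ==

Converged values:
  [0] ⊤
  [1] ⊤
  [2] ⊤
  [3] ⊤
  [4] ⊤
  [5] ⊤
  [6] ⊤

yes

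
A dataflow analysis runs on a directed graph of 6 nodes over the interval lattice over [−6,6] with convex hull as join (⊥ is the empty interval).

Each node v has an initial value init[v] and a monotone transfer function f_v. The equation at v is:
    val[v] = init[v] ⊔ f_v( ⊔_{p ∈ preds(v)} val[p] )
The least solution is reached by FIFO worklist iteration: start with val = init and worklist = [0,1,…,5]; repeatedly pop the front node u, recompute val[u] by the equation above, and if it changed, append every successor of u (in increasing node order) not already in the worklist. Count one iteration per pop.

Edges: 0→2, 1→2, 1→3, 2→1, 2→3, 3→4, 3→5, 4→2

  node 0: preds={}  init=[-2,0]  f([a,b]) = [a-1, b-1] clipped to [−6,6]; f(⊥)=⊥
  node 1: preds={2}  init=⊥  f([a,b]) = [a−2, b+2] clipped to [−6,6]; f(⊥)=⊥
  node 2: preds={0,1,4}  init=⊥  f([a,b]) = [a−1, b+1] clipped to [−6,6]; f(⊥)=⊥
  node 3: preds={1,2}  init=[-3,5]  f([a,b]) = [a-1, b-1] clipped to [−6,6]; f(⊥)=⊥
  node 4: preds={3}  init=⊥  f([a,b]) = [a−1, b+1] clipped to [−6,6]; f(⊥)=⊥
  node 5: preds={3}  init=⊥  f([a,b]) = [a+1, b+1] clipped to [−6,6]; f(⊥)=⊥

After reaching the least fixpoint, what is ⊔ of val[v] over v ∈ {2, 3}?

[-6,6]

Iteration log — 14 steps:
  step 1. node 0  ⊔preds=⊥  new=[-2,0]  stable
  step 2. node 1  ⊔preds=⊥  new=⊥  stable
  step 3. node 2  ⊔preds=[-2,0]  new=[-3,1]  old=⊥  +wl: 1
  step 4. node 3  ⊔preds=[-3,1]  new=[-4,5]  old=[-3,5]  +wl: 
  step 5. node 4  ⊔preds=[-4,5]  new=[-5,6]  old=⊥  +wl: 2
  step 6. node 5  ⊔preds=[-4,5]  new=[-3,6]  old=⊥  +wl: 
  step 7. node 1  ⊔preds=[-3,1]  new=[-5,3]  old=⊥  +wl: 3
  step 8. node 2  ⊔preds=[-5,6]  new=[-6,6]  old=[-3,1]  +wl: 1
  step 9. node 3  ⊔preds=[-6,6]  new=[-6,5]  old=[-4,5]  +wl: 4,5
  step 10. node 1  ⊔preds=[-6,6]  new=[-6,6]  old=[-5,3]  +wl: 2,3
  step 11. node 4  ⊔preds=[-6,5]  new=[-6,6]  old=[-5,6]  +wl: 
  step 12. node 5  ⊔preds=[-6,5]  new=[-5,6]  old=[-3,6]  +wl: 
  step 13. node 2  ⊔preds=[-6,6]  new=[-6,6]  stable
  step 14. node 3  ⊔preds=[-6,6]  new=[-6,5]  stable

Least fixpoint reached:
  node 0: [-2,0]
  node 1: [-6,6]
  node 2: [-6,6]
  node 3: [-6,5]
  node 4: [-6,6]
  node 5: [-5,6]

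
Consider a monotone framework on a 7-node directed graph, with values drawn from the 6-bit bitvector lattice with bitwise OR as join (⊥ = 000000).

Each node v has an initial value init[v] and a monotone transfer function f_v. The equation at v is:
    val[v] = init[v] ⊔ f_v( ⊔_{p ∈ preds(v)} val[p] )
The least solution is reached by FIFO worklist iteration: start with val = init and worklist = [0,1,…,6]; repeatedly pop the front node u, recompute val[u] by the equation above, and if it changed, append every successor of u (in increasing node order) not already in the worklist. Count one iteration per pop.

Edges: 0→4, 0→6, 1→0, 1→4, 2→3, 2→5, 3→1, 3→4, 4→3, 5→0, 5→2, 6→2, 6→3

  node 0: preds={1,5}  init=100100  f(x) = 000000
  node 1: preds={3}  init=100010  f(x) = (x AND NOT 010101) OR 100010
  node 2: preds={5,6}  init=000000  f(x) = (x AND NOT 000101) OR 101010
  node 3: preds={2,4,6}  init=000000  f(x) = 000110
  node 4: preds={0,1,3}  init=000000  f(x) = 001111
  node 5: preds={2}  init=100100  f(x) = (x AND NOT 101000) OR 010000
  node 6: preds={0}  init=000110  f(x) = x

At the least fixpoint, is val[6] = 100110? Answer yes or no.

Trace (13 dequeues):
  [1] u=0 | in 100110 | out 100100 | ==
  [2] u=1 | in 000000 | out 100010 | ==
  [3] u=2 | in 100110 | out 101010 | prev 000000 | push {}
  [4] u=3 | in 101110 | out 000110 | prev 000000 | push {1}
  [5] u=4 | in 100110 | out 001111 | prev 000000 | push {3}
  [6] u=5 | in 101010 | out 110110 | prev 100100 | push {0,2}
  [7] u=6 | in 100100 | out 100110 | prev 000110 | push {}
  [8] u=1 | in 000110 | out 100010 | ==
  [9] u=3 | in 101111 | out 000110 | ==
  [10] u=0 | in 110110 | out 100100 | ==
  [11] u=2 | in 110110 | out 111010 | prev 101010 | push {3,5}
  [12] u=3 | in 111111 | out 000110 | ==
  [13] u=5 | in 111010 | out 110110 | ==

Converged values:
  [0] 100100
  [1] 100010
  [2] 111010
  [3] 000110
  [4] 001111
  [5] 110110
  [6] 100110

yes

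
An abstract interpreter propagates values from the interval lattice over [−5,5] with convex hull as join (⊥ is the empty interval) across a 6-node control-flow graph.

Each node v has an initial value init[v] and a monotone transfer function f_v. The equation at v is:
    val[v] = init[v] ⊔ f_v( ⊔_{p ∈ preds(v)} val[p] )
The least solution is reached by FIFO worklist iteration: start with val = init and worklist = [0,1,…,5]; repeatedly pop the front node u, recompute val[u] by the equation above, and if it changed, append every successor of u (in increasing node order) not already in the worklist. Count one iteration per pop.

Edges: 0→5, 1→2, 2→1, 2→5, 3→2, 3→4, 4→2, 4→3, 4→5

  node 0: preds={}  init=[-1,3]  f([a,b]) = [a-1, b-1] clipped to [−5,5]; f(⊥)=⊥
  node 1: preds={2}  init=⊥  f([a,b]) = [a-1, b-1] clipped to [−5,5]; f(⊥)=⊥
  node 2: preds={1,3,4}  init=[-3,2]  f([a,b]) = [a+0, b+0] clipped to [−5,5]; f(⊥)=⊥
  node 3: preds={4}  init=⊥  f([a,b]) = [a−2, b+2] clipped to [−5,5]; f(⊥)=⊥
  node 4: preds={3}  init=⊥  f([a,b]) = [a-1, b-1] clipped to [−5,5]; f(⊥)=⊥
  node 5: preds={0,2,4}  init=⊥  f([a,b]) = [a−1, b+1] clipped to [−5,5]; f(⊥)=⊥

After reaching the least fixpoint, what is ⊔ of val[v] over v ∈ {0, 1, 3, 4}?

[-5,3]

Worklist (10 pops):
  #1 pop 0: in=⊥ → [-1,3] (no change)
  #2 pop 1: in=[-3,2] → [-4,1] (was ⊥); enqueue []
  #3 pop 2: in=[-4,1] → [-4,2] (was [-3,2]); enqueue [1]
  #4 pop 3: in=⊥ → ⊥ (no change)
  #5 pop 4: in=⊥ → ⊥ (no change)
  #6 pop 5: in=[-4,3] → [-5,4] (was ⊥); enqueue []
  #7 pop 1: in=[-4,2] → [-5,1] (was [-4,1]); enqueue [2]
  #8 pop 2: in=[-5,1] → [-5,2] (was [-4,2]); enqueue [1,5]
  #9 pop 1: in=[-5,2] → [-5,1] (no change)
  #10 pop 5: in=[-5,3] → [-5,4] (no change)

Fixpoint:
  val[0] = [-1,3]
  val[1] = [-5,1]
  val[2] = [-5,2]
  val[3] = ⊥
  val[4] = ⊥
  val[5] = [-5,4]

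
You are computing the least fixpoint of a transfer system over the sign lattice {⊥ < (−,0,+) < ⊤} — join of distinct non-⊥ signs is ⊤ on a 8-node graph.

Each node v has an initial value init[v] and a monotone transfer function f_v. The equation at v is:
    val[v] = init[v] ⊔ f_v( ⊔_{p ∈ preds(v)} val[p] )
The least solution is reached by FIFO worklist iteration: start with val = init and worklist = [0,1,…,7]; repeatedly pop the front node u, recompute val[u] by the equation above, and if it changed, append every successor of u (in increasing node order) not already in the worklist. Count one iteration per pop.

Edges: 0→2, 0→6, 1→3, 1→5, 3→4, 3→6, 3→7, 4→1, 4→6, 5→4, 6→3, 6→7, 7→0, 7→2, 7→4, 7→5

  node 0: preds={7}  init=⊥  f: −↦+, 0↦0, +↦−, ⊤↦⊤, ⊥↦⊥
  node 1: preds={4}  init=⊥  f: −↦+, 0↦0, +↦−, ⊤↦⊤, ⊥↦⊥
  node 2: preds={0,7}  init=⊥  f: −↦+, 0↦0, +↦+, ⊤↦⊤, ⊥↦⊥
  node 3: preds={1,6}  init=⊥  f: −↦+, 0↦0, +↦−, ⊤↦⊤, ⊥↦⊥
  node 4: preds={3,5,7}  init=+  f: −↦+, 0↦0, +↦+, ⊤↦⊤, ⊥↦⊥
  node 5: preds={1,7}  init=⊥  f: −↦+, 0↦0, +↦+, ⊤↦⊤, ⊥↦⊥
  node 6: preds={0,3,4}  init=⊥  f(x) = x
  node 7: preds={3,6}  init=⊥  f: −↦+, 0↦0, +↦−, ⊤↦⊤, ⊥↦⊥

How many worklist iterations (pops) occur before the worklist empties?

23

Trace (23 dequeues):
  [1] u=0 | in ⊥ | out ⊥ | ==
  [2] u=1 | in + | out − | prev ⊥ | push {}
  [3] u=2 | in ⊥ | out ⊥ | ==
  [4] u=3 | in − | out + | prev ⊥ | push {}
  [5] u=4 | in + | out + | ==
  [6] u=5 | in − | out + | prev ⊥ | push {4}
  [7] u=6 | in + | out + | prev ⊥ | push {3}
  [8] u=7 | in + | out − | prev ⊥ | push {0,2,5}
  [9] u=4 | in ⊤ | out ⊤ | prev + | push {1,6}
  [10] u=3 | in ⊤ | out ⊤ | prev + | push {4,7}
  [11] u=0 | in − | out + | prev ⊥ | push {}
  [12] u=2 | in ⊤ | out ⊤ | prev ⊥ | push {}
  [13] u=5 | in − | out + | ==
  [14] u=1 | in ⊤ | out ⊤ | prev − | push {3,5}
  [15] u=6 | in ⊤ | out ⊤ | prev + | push {}
  [16] u=4 | in ⊤ | out ⊤ | ==
  [17] u=7 | in ⊤ | out ⊤ | prev − | push {0,2,4}
  [18] u=3 | in ⊤ | out ⊤ | ==
  [19] u=5 | in ⊤ | out ⊤ | prev + | push {}
  [20] u=0 | in ⊤ | out ⊤ | prev + | push {6}
  [21] u=2 | in ⊤ | out ⊤ | ==
  [22] u=4 | in ⊤ | out ⊤ | ==
  [23] u=6 | in ⊤ | out ⊤ | ==

Converged values:
  [0] ⊤
  [1] ⊤
  [2] ⊤
  [3] ⊤
  [4] ⊤
  [5] ⊤
  [6] ⊤
  [7] ⊤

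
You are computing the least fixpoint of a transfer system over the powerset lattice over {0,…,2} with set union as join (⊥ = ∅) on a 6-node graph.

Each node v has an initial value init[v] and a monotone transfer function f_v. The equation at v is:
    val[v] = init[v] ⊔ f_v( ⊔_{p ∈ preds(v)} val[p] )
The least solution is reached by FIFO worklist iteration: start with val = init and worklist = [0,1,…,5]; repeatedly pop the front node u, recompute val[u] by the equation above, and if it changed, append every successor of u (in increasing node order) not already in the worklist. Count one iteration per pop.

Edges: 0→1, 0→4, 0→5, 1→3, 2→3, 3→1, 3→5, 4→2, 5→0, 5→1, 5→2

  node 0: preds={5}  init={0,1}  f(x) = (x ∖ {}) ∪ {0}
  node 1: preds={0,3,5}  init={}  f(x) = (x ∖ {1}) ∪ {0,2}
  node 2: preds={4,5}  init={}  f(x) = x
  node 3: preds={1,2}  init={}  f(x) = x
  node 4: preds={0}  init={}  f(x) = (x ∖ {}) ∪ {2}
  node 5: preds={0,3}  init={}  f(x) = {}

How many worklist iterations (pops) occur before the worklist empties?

Trace (11 dequeues):
  [1] u=0 | in {} | out {0,1} | ==
  [2] u=1 | in {0,1} | out {0,2} | prev {} | push {}
  [3] u=2 | in {} | out {} | ==
  [4] u=3 | in {0,2} | out {0,2} | prev {} | push {1}
  [5] u=4 | in {0,1} | out {0,1,2} | prev {} | push {2}
  [6] u=5 | in {0,1,2} | out {} | ==
  [7] u=1 | in {0,1,2} | out {0,2} | ==
  [8] u=2 | in {0,1,2} | out {0,1,2} | prev {} | push {3}
  [9] u=3 | in {0,1,2} | out {0,1,2} | prev {0,2} | push {1,5}
  [10] u=1 | in {0,1,2} | out {0,2} | ==
  [11] u=5 | in {0,1,2} | out {} | ==

Converged values:
  [0] {0,1}
  [1] {0,2}
  [2] {0,1,2}
  [3] {0,1,2}
  [4] {0,1,2}
  [5] {}

11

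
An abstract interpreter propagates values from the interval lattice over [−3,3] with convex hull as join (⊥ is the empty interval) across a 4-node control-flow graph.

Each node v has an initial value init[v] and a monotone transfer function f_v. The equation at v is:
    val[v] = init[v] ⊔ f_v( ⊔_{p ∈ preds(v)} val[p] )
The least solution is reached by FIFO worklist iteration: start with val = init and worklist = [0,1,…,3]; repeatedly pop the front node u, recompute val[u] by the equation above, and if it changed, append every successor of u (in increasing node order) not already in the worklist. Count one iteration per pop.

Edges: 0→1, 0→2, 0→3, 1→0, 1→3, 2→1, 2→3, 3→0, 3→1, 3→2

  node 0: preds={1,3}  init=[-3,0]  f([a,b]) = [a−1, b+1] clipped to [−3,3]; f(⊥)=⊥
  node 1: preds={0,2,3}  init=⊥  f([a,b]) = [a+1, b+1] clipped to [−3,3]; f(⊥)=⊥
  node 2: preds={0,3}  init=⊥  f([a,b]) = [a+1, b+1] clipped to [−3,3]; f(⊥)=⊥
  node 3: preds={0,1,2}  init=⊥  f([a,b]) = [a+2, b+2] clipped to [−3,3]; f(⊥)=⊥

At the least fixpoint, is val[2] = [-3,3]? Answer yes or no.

Worklist (10 pops):
  #1 pop 0: in=⊥ → [-3,0] (no change)
  #2 pop 1: in=[-3,0] → [-2,1] (was ⊥); enqueue [0]
  #3 pop 2: in=[-3,0] → [-2,1] (was ⊥); enqueue [1]
  #4 pop 3: in=[-3,1] → [-1,3] (was ⊥); enqueue [2]
  #5 pop 0: in=[-2,3] → [-3,3] (was [-3,0]); enqueue [3]
  #6 pop 1: in=[-3,3] → [-2,3] (was [-2,1]); enqueue [0]
  #7 pop 2: in=[-3,3] → [-2,3] (was [-2,1]); enqueue [1]
  #8 pop 3: in=[-3,3] → [-1,3] (no change)
  #9 pop 0: in=[-2,3] → [-3,3] (no change)
  #10 pop 1: in=[-3,3] → [-2,3] (no change)

Fixpoint:
  val[0] = [-3,3]
  val[1] = [-2,3]
  val[2] = [-2,3]
  val[3] = [-1,3]

no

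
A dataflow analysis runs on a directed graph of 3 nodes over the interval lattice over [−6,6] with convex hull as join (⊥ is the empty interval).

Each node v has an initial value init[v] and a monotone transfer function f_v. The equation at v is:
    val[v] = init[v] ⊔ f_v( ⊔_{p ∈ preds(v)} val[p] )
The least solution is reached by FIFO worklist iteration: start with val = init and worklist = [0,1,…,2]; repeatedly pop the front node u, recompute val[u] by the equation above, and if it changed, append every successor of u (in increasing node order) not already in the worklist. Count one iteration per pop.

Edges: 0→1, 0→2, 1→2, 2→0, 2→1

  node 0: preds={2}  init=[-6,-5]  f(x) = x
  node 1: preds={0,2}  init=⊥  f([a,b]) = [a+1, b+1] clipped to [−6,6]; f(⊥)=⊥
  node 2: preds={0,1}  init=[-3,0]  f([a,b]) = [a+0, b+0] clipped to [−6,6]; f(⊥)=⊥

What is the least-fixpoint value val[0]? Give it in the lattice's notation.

[-6,6]

Trace (21 dequeues):
  [1] u=0 | in [-3,0] | out [-6,0] | prev [-6,-5] | push {}
  [2] u=1 | in [-6,0] | out [-5,1] | prev ⊥ | push {}
  [3] u=2 | in [-6,1] | out [-6,1] | prev [-3,0] | push {0,1}
  [4] u=0 | in [-6,1] | out [-6,1] | prev [-6,0] | push {2}
  [5] u=1 | in [-6,1] | out [-5,2] | prev [-5,1] | push {}
  [6] u=2 | in [-6,2] | out [-6,2] | prev [-6,1] | push {0,1}
  [7] u=0 | in [-6,2] | out [-6,2] | prev [-6,1] | push {2}
  [8] u=1 | in [-6,2] | out [-5,3] | prev [-5,2] | push {}
  [9] u=2 | in [-6,3] | out [-6,3] | prev [-6,2] | push {0,1}
  [10] u=0 | in [-6,3] | out [-6,3] | prev [-6,2] | push {2}
  [11] u=1 | in [-6,3] | out [-5,4] | prev [-5,3] | push {}
  [12] u=2 | in [-6,4] | out [-6,4] | prev [-6,3] | push {0,1}
  [13] u=0 | in [-6,4] | out [-6,4] | prev [-6,3] | push {2}
  [14] u=1 | in [-6,4] | out [-5,5] | prev [-5,4] | push {}
  [15] u=2 | in [-6,5] | out [-6,5] | prev [-6,4] | push {0,1}
  [16] u=0 | in [-6,5] | out [-6,5] | prev [-6,4] | push {2}
  [17] u=1 | in [-6,5] | out [-5,6] | prev [-5,5] | push {}
  [18] u=2 | in [-6,6] | out [-6,6] | prev [-6,5] | push {0,1}
  [19] u=0 | in [-6,6] | out [-6,6] | prev [-6,5] | push {2}
  [20] u=1 | in [-6,6] | out [-5,6] | ==
  [21] u=2 | in [-6,6] | out [-6,6] | ==

Converged values:
  [0] [-6,6]
  [1] [-5,6]
  [2] [-6,6]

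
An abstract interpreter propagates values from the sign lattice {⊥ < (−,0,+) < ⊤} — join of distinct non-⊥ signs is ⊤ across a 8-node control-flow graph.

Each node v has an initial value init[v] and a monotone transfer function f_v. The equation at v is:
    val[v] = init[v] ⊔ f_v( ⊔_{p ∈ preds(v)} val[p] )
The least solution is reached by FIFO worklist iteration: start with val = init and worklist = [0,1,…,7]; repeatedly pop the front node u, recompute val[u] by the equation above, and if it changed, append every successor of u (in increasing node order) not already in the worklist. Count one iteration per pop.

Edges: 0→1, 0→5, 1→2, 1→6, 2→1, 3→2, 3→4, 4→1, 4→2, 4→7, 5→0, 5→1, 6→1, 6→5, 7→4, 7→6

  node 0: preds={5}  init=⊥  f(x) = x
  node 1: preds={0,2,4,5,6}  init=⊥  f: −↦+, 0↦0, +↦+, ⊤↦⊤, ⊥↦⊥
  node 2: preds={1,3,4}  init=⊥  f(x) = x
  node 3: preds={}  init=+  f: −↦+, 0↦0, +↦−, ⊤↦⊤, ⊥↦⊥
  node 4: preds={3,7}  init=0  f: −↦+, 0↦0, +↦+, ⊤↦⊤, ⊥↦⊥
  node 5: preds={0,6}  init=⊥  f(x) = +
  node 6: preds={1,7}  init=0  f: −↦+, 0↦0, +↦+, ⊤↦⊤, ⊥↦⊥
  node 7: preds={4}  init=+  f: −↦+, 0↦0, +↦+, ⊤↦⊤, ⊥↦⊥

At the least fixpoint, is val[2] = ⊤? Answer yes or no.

Trace (15 dequeues):
  [1] u=0 | in ⊥ | out ⊥ | ==
  [2] u=1 | in 0 | out 0 | prev ⊥ | push {}
  [3] u=2 | in ⊤ | out ⊤ | prev ⊥ | push {1}
  [4] u=3 | in ⊥ | out + | ==
  [5] u=4 | in + | out ⊤ | prev 0 | push {2}
  [6] u=5 | in 0 | out + | prev ⊥ | push {0}
  [7] u=6 | in ⊤ | out ⊤ | prev 0 | push {5}
  [8] u=7 | in ⊤ | out ⊤ | prev + | push {4,6}
  [9] u=1 | in ⊤ | out ⊤ | prev 0 | push {}
  [10] u=2 | in ⊤ | out ⊤ | ==
  [11] u=0 | in + | out + | prev ⊥ | push {1}
  [12] u=5 | in ⊤ | out + | ==
  [13] u=4 | in ⊤ | out ⊤ | ==
  [14] u=6 | in ⊤ | out ⊤ | ==
  [15] u=1 | in ⊤ | out ⊤ | ==

Converged values:
  [0] +
  [1] ⊤
  [2] ⊤
  [3] +
  [4] ⊤
  [5] +
  [6] ⊤
  [7] ⊤

yes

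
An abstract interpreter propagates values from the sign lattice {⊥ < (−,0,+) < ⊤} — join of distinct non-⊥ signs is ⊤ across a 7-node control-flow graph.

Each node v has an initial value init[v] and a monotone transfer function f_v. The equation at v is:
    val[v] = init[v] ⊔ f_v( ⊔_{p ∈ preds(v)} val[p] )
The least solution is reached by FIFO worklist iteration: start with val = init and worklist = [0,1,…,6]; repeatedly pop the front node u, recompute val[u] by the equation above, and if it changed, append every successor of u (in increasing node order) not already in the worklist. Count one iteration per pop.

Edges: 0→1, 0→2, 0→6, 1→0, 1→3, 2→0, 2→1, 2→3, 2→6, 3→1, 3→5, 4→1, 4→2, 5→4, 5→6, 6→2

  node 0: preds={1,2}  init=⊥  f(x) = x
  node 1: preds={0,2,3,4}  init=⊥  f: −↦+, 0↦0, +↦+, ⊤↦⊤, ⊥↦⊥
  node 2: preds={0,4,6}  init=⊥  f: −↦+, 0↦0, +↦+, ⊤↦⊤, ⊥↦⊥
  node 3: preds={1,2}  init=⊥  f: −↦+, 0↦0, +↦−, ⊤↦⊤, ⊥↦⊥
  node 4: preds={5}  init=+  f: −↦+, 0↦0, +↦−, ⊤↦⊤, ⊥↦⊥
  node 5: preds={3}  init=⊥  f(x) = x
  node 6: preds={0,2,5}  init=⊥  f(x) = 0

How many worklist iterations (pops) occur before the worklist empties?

22

Trace (22 dequeues):
  [1] u=0 | in ⊥ | out ⊥ | ==
  [2] u=1 | in + | out + | prev ⊥ | push {0}
  [3] u=2 | in + | out + | prev ⊥ | push {1}
  [4] u=3 | in + | out − | prev ⊥ | push {}
  [5] u=4 | in ⊥ | out + | ==
  [6] u=5 | in − | out − | prev ⊥ | push {4}
  [7] u=6 | in ⊤ | out 0 | prev ⊥ | push {2}
  [8] u=0 | in + | out + | prev ⊥ | push {6}
  [9] u=1 | in ⊤ | out ⊤ | prev + | push {0,3}
  [10] u=4 | in − | out + | ==
  [11] u=2 | in ⊤ | out ⊤ | prev + | push {1}
  [12] u=6 | in ⊤ | out 0 | ==
  [13] u=0 | in ⊤ | out ⊤ | prev + | push {2,6}
  [14] u=3 | in ⊤ | out ⊤ | prev − | push {5}
  [15] u=1 | in ⊤ | out ⊤ | ==
  [16] u=2 | in ⊤ | out ⊤ | ==
  [17] u=6 | in ⊤ | out 0 | ==
  [18] u=5 | in ⊤ | out ⊤ | prev − | push {4,6}
  [19] u=4 | in ⊤ | out ⊤ | prev + | push {1,2}
  [20] u=6 | in ⊤ | out 0 | ==
  [21] u=1 | in ⊤ | out ⊤ | ==
  [22] u=2 | in ⊤ | out ⊤ | ==

Converged values:
  [0] ⊤
  [1] ⊤
  [2] ⊤
  [3] ⊤
  [4] ⊤
  [5] ⊤
  [6] 0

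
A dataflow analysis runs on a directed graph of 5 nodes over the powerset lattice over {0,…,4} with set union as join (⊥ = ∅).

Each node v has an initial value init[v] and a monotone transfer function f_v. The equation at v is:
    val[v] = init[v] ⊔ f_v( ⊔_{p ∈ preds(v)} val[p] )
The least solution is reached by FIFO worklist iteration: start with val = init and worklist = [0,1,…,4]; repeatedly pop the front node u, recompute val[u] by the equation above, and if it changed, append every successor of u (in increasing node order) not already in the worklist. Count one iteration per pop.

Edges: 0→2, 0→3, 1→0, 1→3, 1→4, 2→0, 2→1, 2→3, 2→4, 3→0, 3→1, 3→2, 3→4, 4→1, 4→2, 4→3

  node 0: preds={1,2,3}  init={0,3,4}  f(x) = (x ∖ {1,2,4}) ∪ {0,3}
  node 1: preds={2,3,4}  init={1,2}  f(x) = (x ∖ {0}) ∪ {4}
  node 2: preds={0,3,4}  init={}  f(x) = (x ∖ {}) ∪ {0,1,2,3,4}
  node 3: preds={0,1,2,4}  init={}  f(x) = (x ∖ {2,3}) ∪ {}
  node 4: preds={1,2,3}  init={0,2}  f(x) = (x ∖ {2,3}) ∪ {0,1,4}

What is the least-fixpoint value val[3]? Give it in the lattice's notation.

{0,1,4}

Iteration log — 11 steps:
  step 1. node 0  ⊔preds={1,2}  new={0,3,4}  stable
  step 2. node 1  ⊔preds={0,2}  new={1,2,4}  old={1,2}  +wl: 0
  step 3. node 2  ⊔preds={0,2,3,4}  new={0,1,2,3,4}  old={}  +wl: 1
  step 4. node 3  ⊔preds={0,1,2,3,4}  new={0,1,4}  old={}  +wl: 2
  step 5. node 4  ⊔preds={0,1,2,3,4}  new={0,1,2,4}  old={0,2}  +wl: 3
  step 6. node 0  ⊔preds={0,1,2,3,4}  new={0,3,4}  stable
  step 7. node 1  ⊔preds={0,1,2,3,4}  new={1,2,3,4}  old={1,2,4}  +wl: 0,4
  step 8. node 2  ⊔preds={0,1,2,3,4}  new={0,1,2,3,4}  stable
  step 9. node 3  ⊔preds={0,1,2,3,4}  new={0,1,4}  stable
  step 10. node 0  ⊔preds={0,1,2,3,4}  new={0,3,4}  stable
  step 11. node 4  ⊔preds={0,1,2,3,4}  new={0,1,2,4}  stable

Least fixpoint reached:
  node 0: {0,3,4}
  node 1: {1,2,3,4}
  node 2: {0,1,2,3,4}
  node 3: {0,1,4}
  node 4: {0,1,2,4}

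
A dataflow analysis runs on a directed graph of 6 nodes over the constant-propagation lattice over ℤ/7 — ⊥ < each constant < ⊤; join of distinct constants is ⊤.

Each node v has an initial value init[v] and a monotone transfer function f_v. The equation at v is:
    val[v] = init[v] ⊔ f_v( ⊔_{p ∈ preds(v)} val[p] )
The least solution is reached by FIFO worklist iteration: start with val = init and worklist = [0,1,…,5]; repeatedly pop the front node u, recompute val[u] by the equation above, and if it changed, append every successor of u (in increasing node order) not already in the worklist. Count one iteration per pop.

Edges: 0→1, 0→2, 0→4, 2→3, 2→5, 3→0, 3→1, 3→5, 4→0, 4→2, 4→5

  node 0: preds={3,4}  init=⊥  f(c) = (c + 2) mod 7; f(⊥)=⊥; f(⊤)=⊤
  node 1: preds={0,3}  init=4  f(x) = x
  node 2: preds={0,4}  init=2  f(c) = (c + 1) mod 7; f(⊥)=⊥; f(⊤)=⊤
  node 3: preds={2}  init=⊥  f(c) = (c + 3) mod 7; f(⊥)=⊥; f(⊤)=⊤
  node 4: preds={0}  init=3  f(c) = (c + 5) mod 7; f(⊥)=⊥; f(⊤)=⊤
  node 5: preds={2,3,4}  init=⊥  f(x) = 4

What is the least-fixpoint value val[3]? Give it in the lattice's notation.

⊤

Iteration log — 13 steps:
  step 1. node 0  ⊔preds=3  new=5  old=⊥  +wl: 
  step 2. node 1  ⊔preds=5  new=⊤  old=4  +wl: 
  step 3. node 2  ⊔preds=⊤  new=⊤  old=2  +wl: 
  step 4. node 3  ⊔preds=⊤  new=⊤  old=⊥  +wl: 0,1
  step 5. node 4  ⊔preds=5  new=3  stable
  step 6. node 5  ⊔preds=⊤  new=4  old=⊥  +wl: 
  step 7. node 0  ⊔preds=⊤  new=⊤  old=5  +wl: 2,4
  step 8. node 1  ⊔preds=⊤  new=⊤  stable
  step 9. node 2  ⊔preds=⊤  new=⊤  stable
  step 10. node 4  ⊔preds=⊤  new=⊤  old=3  +wl: 0,2,5
  step 11. node 0  ⊔preds=⊤  new=⊤  stable
  step 12. node 2  ⊔preds=⊤  new=⊤  stable
  step 13. node 5  ⊔preds=⊤  new=4  stable

Least fixpoint reached:
  node 0: ⊤
  node 1: ⊤
  node 2: ⊤
  node 3: ⊤
  node 4: ⊤
  node 5: 4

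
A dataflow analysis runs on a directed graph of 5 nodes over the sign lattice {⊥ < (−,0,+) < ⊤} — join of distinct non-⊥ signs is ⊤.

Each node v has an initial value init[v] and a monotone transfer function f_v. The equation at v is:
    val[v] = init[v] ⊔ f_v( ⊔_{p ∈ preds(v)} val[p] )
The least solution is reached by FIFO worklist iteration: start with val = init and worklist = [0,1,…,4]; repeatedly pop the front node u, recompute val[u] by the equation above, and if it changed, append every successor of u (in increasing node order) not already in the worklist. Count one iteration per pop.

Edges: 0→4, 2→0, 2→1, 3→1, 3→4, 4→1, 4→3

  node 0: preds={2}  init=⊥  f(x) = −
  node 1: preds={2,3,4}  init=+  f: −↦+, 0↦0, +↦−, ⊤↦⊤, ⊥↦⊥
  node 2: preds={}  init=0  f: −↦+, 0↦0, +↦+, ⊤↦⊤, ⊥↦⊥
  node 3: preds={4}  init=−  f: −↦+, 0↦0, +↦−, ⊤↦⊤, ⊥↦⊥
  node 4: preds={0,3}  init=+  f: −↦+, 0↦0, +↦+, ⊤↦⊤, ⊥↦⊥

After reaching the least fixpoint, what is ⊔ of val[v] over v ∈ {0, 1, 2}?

⊤

Worklist (5 pops):
  #1 pop 0: in=0 → − (was ⊥); enqueue []
  #2 pop 1: in=⊤ → ⊤ (was +); enqueue []
  #3 pop 2: in=⊥ → 0 (no change)
  #4 pop 3: in=+ → − (no change)
  #5 pop 4: in=− → + (no change)

Fixpoint:
  val[0] = −
  val[1] = ⊤
  val[2] = 0
  val[3] = −
  val[4] = +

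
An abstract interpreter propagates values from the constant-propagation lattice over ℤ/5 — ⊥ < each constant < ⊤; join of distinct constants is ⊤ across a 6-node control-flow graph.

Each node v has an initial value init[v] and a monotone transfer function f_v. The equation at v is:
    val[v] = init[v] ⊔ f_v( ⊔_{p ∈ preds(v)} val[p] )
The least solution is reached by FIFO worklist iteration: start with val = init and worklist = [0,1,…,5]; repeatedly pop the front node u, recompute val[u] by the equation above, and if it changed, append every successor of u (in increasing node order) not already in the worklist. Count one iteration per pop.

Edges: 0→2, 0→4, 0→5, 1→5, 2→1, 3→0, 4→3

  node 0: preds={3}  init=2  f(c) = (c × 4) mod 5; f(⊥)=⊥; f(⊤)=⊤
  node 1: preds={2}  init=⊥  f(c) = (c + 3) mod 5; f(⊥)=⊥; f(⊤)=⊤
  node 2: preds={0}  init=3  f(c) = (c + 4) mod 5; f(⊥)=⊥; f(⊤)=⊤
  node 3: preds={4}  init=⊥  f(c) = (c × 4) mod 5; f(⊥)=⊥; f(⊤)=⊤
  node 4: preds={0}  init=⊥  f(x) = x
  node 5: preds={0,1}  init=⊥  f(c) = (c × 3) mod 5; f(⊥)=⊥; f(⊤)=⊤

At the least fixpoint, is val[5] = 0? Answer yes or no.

no

Trace (10 dequeues):
  [1] u=0 | in ⊥ | out 2 | ==
  [2] u=1 | in 3 | out 1 | prev ⊥ | push {}
  [3] u=2 | in 2 | out ⊤ | prev 3 | push {1}
  [4] u=3 | in ⊥ | out ⊥ | ==
  [5] u=4 | in 2 | out 2 | prev ⊥ | push {3}
  [6] u=5 | in ⊤ | out ⊤ | prev ⊥ | push {}
  [7] u=1 | in ⊤ | out ⊤ | prev 1 | push {5}
  [8] u=3 | in 2 | out 3 | prev ⊥ | push {0}
  [9] u=5 | in ⊤ | out ⊤ | ==
  [10] u=0 | in 3 | out 2 | ==

Converged values:
  [0] 2
  [1] ⊤
  [2] ⊤
  [3] 3
  [4] 2
  [5] ⊤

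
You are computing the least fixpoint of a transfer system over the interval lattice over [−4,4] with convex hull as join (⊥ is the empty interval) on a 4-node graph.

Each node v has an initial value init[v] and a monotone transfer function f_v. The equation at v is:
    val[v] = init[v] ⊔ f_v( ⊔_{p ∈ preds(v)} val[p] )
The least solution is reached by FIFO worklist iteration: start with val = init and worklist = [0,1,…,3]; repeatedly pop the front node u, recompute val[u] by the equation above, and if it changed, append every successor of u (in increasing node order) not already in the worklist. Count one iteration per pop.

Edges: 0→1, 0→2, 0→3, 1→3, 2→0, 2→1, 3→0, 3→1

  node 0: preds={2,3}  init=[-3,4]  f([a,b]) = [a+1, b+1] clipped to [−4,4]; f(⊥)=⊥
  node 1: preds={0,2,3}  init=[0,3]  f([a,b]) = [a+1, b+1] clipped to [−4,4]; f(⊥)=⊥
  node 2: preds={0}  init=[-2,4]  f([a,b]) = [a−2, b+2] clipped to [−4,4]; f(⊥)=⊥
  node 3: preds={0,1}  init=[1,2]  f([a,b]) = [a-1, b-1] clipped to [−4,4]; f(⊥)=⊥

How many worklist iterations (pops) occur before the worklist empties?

7

Trace (7 dequeues):
  [1] u=0 | in [-2,4] | out [-3,4] | ==
  [2] u=1 | in [-3,4] | out [-2,4] | prev [0,3] | push {}
  [3] u=2 | in [-3,4] | out [-4,4] | prev [-2,4] | push {0,1}
  [4] u=3 | in [-3,4] | out [-4,3] | prev [1,2] | push {}
  [5] u=0 | in [-4,4] | out [-3,4] | ==
  [6] u=1 | in [-4,4] | out [-3,4] | prev [-2,4] | push {3}
  [7] u=3 | in [-3,4] | out [-4,3] | ==

Converged values:
  [0] [-3,4]
  [1] [-3,4]
  [2] [-4,4]
  [3] [-4,3]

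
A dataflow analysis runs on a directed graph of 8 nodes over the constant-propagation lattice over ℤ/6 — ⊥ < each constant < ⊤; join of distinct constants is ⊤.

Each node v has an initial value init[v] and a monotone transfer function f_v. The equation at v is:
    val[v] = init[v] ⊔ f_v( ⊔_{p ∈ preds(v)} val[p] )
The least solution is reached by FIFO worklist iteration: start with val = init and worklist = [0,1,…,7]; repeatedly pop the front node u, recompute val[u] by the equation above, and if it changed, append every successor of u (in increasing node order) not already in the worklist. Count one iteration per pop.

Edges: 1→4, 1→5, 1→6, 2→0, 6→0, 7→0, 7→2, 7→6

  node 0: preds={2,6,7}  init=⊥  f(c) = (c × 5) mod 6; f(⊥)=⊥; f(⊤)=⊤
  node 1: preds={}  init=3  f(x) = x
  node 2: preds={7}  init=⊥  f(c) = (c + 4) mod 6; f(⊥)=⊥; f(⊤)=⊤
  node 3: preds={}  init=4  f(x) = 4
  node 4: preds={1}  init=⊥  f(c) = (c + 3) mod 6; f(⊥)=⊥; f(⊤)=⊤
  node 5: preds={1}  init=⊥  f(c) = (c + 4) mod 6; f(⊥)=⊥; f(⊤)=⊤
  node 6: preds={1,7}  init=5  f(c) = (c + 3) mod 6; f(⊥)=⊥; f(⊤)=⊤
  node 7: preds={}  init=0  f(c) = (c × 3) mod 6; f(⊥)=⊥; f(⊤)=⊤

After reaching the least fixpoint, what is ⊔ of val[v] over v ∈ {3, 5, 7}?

⊤

Worklist (9 pops):
  #1 pop 0: in=⊤ → ⊤ (was ⊥); enqueue []
  #2 pop 1: in=⊥ → 3 (no change)
  #3 pop 2: in=0 → 4 (was ⊥); enqueue [0]
  #4 pop 3: in=⊥ → 4 (no change)
  #5 pop 4: in=3 → 0 (was ⊥); enqueue []
  #6 pop 5: in=3 → 1 (was ⊥); enqueue []
  #7 pop 6: in=⊤ → ⊤ (was 5); enqueue []
  #8 pop 7: in=⊥ → 0 (no change)
  #9 pop 0: in=⊤ → ⊤ (no change)

Fixpoint:
  val[0] = ⊤
  val[1] = 3
  val[2] = 4
  val[3] = 4
  val[4] = 0
  val[5] = 1
  val[6] = ⊤
  val[7] = 0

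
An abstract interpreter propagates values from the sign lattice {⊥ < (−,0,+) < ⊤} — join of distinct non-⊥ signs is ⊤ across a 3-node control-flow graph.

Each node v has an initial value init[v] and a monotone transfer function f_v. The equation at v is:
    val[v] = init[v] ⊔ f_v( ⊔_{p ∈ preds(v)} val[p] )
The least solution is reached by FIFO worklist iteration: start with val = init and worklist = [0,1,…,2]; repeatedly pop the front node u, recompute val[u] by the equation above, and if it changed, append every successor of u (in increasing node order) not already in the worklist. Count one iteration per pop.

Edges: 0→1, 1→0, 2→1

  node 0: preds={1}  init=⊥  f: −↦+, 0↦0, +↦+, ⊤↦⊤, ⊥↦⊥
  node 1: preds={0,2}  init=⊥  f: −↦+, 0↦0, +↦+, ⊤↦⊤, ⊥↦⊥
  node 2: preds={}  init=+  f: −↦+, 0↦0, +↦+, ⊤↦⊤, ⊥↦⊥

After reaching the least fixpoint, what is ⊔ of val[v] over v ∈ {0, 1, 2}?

+

Trace (5 dequeues):
  [1] u=0 | in ⊥ | out ⊥ | ==
  [2] u=1 | in + | out + | prev ⊥ | push {0}
  [3] u=2 | in ⊥ | out + | ==
  [4] u=0 | in + | out + | prev ⊥ | push {1}
  [5] u=1 | in + | out + | ==

Converged values:
  [0] +
  [1] +
  [2] +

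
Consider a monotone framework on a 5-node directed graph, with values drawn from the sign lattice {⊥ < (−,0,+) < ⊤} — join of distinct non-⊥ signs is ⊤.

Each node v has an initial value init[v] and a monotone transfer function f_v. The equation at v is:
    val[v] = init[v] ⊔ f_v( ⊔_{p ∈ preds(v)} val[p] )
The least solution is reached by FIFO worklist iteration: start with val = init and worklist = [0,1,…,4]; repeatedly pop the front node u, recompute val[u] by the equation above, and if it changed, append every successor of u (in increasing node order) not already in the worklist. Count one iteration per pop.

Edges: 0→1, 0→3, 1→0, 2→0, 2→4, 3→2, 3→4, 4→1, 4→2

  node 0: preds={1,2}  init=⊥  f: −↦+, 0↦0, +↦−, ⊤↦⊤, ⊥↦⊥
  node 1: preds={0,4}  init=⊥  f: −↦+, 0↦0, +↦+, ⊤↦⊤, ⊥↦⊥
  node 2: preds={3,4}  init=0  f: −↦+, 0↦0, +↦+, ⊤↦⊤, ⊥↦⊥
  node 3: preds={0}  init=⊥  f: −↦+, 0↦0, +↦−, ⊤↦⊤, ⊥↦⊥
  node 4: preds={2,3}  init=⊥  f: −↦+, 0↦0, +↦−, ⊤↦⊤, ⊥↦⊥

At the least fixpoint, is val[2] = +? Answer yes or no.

Trace (8 dequeues):
  [1] u=0 | in 0 | out 0 | prev ⊥ | push {}
  [2] u=1 | in 0 | out 0 | prev ⊥ | push {0}
  [3] u=2 | in ⊥ | out 0 | ==
  [4] u=3 | in 0 | out 0 | prev ⊥ | push {2}
  [5] u=4 | in 0 | out 0 | prev ⊥ | push {1}
  [6] u=0 | in 0 | out 0 | ==
  [7] u=2 | in 0 | out 0 | ==
  [8] u=1 | in 0 | out 0 | ==

Converged values:
  [0] 0
  [1] 0
  [2] 0
  [3] 0
  [4] 0

no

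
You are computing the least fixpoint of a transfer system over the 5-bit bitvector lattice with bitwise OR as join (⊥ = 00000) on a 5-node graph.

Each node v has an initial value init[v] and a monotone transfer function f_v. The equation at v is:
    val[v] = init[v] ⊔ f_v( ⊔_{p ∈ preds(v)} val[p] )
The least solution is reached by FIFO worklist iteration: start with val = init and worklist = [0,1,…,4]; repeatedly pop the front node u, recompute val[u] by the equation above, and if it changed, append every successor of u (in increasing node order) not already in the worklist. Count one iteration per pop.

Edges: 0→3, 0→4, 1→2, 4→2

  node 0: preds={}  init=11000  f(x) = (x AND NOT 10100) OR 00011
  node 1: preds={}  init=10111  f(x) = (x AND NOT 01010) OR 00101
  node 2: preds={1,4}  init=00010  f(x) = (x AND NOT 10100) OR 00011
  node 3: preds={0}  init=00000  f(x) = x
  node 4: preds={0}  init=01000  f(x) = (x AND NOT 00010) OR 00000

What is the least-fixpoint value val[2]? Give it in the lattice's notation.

01011

Trace (6 dequeues):
  [1] u=0 | in 00000 | out 11011 | prev 11000 | push {}
  [2] u=1 | in 00000 | out 10111 | ==
  [3] u=2 | in 11111 | out 01011 | prev 00010 | push {}
  [4] u=3 | in 11011 | out 11011 | prev 00000 | push {}
  [5] u=4 | in 11011 | out 11001 | prev 01000 | push {2}
  [6] u=2 | in 11111 | out 01011 | ==

Converged values:
  [0] 11011
  [1] 10111
  [2] 01011
  [3] 11011
  [4] 11001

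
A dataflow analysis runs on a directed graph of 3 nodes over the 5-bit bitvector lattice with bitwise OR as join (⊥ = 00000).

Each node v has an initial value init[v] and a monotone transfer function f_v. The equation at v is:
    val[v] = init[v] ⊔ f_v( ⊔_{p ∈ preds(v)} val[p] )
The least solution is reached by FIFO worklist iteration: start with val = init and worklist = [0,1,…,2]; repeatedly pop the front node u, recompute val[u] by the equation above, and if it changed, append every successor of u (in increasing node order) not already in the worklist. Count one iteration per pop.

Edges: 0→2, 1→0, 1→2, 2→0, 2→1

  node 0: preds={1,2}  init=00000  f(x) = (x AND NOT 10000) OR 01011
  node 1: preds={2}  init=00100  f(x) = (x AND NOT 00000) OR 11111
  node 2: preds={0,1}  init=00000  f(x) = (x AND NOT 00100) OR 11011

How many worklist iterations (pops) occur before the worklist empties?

5

Worklist (5 pops):
  #1 pop 0: in=00100 → 01111 (was 00000); enqueue []
  #2 pop 1: in=00000 → 11111 (was 00100); enqueue [0]
  #3 pop 2: in=11111 → 11011 (was 00000); enqueue [1]
  #4 pop 0: in=11111 → 01111 (no change)
  #5 pop 1: in=11011 → 11111 (no change)

Fixpoint:
  val[0] = 01111
  val[1] = 11111
  val[2] = 11011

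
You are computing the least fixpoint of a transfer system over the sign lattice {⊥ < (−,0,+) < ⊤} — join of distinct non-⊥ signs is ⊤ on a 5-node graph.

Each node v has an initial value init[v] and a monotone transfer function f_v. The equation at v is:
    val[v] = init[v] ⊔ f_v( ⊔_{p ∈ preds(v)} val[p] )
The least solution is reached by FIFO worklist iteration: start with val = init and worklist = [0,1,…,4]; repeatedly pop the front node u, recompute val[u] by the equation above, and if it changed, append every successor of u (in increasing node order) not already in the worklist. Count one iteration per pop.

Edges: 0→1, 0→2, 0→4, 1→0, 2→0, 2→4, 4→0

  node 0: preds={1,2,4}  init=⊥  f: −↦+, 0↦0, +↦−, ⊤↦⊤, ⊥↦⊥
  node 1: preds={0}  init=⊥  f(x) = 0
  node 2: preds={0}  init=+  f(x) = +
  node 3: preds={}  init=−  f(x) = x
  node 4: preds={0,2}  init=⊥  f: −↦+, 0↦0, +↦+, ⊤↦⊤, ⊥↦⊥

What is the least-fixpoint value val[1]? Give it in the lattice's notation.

0

Trace (9 dequeues):
  [1] u=0 | in + | out − | prev ⊥ | push {}
  [2] u=1 | in − | out 0 | prev ⊥ | push {0}
  [3] u=2 | in − | out + | ==
  [4] u=3 | in ⊥ | out − | ==
  [5] u=4 | in ⊤ | out ⊤ | prev ⊥ | push {}
  [6] u=0 | in ⊤ | out ⊤ | prev − | push {1,2,4}
  [7] u=1 | in ⊤ | out 0 | ==
  [8] u=2 | in ⊤ | out + | ==
  [9] u=4 | in ⊤ | out ⊤ | ==

Converged values:
  [0] ⊤
  [1] 0
  [2] +
  [3] −
  [4] ⊤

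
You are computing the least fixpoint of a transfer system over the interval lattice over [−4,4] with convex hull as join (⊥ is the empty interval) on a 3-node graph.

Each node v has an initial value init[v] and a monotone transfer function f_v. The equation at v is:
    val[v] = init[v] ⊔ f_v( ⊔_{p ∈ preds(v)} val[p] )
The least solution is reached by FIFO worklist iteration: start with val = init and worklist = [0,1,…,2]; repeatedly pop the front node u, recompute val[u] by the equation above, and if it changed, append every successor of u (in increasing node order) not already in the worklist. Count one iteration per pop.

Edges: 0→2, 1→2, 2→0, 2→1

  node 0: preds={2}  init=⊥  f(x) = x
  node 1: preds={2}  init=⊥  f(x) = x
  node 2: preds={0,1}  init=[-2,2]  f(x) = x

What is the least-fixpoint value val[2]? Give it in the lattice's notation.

Trace (3 dequeues):
  [1] u=0 | in [-2,2] | out [-2,2] | prev ⊥ | push {}
  [2] u=1 | in [-2,2] | out [-2,2] | prev ⊥ | push {}
  [3] u=2 | in [-2,2] | out [-2,2] | ==

Converged values:
  [0] [-2,2]
  [1] [-2,2]
  [2] [-2,2]

[-2,2]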